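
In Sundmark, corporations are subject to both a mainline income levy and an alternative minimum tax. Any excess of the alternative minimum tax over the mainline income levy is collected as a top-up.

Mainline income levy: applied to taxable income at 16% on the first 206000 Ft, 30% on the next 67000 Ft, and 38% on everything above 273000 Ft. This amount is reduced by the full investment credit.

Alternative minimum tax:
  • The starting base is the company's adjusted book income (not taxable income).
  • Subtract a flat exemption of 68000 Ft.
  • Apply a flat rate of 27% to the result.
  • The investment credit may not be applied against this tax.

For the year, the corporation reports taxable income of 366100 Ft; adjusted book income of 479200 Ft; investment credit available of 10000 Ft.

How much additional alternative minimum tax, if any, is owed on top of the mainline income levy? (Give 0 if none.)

Alternative minimum tax:
  Base (adjusted book income): 479200 Ft
  Less exemption 68000 Ft → base 411200 Ft
  411200 Ft × 27% = 111024 Ft

Mainline income levy:
  206000 Ft × 16% = 32960 Ft
  67000 Ft × 30% = 20100 Ft
  93100 Ft × 38% = 35378 Ft
  → 88438 Ft
  Less investment credit 10000 Ft → 78438 Ft

Excess of alternative minimum tax over mainline income levy: 111024 Ft − 78438 Ft = 32586 Ft.

32586 Ft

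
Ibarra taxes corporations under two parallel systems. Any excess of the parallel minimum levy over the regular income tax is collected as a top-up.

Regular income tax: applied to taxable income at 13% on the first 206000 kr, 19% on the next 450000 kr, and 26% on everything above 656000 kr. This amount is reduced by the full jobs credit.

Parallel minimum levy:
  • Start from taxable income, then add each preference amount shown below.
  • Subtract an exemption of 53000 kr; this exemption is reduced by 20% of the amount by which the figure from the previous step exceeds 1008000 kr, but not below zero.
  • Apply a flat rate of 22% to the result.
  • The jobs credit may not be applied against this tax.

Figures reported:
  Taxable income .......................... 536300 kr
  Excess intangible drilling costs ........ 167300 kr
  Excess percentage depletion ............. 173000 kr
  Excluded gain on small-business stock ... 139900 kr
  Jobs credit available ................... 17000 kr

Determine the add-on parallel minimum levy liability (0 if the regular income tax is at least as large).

139807 kr

Parallel minimum levy:
  Adjusted income: 536300 kr + 167300 kr + 173000 kr + 139900 kr = 1016500 kr
  Exemption: 53000 kr − 20% × (1016500 kr − 1008000 kr) = 53000 kr − 1700 kr = 51300 kr
  Base: 1016500 kr − 51300 kr = 965200 kr
  965200 kr × 22% = 212344 kr

Regular income tax:
  206000 kr × 13% = 26780 kr
  330300 kr × 19% = 62757 kr
  → 89537 kr
  Less jobs credit 17000 kr → 72537 kr

Excess of parallel minimum levy over regular income tax: 212344 kr − 72537 kr = 139807 kr.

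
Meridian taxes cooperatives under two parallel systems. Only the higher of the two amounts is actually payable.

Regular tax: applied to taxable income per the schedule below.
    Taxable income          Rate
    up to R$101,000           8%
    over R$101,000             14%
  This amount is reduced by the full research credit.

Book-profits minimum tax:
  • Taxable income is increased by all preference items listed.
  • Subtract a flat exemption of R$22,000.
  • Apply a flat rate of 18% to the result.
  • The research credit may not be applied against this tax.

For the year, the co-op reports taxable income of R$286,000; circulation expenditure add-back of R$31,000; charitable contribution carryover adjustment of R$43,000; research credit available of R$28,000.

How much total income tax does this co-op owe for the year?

R$60,840

Regular tax:
  R$101,000 × 8% = R$8,080
  R$185,000 × 14% = R$25,900
  → R$33,980
  Less research credit R$28,000 → R$5,980

Book-profits minimum tax:
  Adjusted income: R$286,000 + R$31,000 + R$43,000 = R$360,000
  Less exemption R$22,000 → base R$338,000
  R$338,000 × 18% = R$60,840

R$60,840 > R$5,980, so the book-profits minimum tax is the binding amount.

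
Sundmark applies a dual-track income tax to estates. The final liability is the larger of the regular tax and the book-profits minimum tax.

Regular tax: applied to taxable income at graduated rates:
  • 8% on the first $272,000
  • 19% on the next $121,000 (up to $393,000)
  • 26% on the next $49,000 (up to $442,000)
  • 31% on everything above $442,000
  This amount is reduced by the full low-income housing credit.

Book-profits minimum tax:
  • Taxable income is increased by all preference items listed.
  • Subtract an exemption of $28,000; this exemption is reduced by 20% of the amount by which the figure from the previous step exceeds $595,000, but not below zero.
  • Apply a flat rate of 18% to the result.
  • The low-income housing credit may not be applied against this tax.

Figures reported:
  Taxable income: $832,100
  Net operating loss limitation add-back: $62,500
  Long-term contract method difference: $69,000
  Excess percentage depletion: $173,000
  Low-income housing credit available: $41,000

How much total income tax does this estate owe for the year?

Book-profits minimum tax:
  Adjusted income: $832,100 + $62,500 + $69,000 + $173,000 = $1,136,600
  Exemption: 20% × ($1,136,600 − $595,000) = $108,320 ≥ $28,000, so the exemption is fully phased out
  Base: $1,136,600 − $0 = $1,136,600
  $1,136,600 × 18% = $204,588

Regular tax:
  $272,000 × 8% = $21,760
  $121,000 × 19% = $22,990
  $49,000 × 26% = $12,740
  $390,100 × 31% = $120,931
  → $178,421
  Less low-income housing credit $41,000 → $137,421

$204,588 > $137,421, so the book-profits minimum tax is the binding amount.

$204,588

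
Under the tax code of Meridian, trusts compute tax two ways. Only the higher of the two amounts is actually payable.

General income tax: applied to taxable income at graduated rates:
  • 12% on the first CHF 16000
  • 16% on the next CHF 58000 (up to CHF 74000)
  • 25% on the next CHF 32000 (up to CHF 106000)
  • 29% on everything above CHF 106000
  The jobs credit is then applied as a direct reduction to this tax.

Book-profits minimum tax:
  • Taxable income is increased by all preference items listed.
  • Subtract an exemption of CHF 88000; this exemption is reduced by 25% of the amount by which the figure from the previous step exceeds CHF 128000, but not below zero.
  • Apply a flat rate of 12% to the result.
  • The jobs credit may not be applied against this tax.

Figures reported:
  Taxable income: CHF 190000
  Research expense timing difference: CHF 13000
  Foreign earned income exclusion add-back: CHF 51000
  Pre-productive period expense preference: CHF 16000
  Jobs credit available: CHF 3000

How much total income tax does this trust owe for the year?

CHF 40560

General income tax:
  CHF 16000 × 12% = CHF 1920
  CHF 58000 × 16% = CHF 9280
  CHF 32000 × 25% = CHF 8000
  CHF 84000 × 29% = CHF 24360
  → CHF 43560
  Less jobs credit CHF 3000 → CHF 40560

Book-profits minimum tax:
  Adjusted income: CHF 190000 + CHF 13000 + CHF 51000 + CHF 16000 = CHF 270000
  Exemption: CHF 88000 − 25% × (CHF 270000 − CHF 128000) = CHF 88000 − CHF 35500 = CHF 52500
  Base: CHF 270000 − CHF 52500 = CHF 217500
  CHF 217500 × 12% = CHF 26100

CHF 40560 > CHF 26100, so the general income tax governs.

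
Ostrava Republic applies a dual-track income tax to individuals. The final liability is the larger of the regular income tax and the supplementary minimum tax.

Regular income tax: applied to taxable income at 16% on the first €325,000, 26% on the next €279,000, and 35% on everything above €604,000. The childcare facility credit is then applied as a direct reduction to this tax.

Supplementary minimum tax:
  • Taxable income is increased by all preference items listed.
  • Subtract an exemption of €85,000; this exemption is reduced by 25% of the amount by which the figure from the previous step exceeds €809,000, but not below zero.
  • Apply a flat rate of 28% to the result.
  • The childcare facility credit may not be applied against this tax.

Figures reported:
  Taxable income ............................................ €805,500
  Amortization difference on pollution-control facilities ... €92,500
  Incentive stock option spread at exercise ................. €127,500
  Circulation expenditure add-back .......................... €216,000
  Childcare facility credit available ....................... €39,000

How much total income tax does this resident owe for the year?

€347,620

Supplementary minimum tax:
  Adjusted income: €805,500 + €92,500 + €127,500 + €216,000 = €1,241,500
  Exemption: 25% × (€1,241,500 − €809,000) = €108,125 ≥ €85,000, so the exemption is fully phased out
  Base: €1,241,500 − €0 = €1,241,500
  €1,241,500 × 28% = €347,620

Regular income tax:
  €325,000 × 16% = €52,000
  €279,000 × 26% = €72,540
  €201,500 × 35% = €70,525
  → €195,065
  Less childcare facility credit €39,000 → €156,065

€347,620 > €156,065, so the supplementary minimum tax is the binding amount.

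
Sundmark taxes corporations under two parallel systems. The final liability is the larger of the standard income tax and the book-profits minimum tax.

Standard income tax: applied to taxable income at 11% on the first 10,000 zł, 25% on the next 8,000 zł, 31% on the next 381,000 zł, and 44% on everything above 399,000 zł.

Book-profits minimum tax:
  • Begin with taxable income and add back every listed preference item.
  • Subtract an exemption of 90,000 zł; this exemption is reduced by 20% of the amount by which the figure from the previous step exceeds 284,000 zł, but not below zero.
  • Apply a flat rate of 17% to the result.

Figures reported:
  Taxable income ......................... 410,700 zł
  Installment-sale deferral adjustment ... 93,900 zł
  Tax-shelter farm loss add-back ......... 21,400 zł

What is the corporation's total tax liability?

Standard income tax:
  10,000 zł × 11% = 1,100 zł
  8,000 zł × 25% = 2,000 zł
  381,000 zł × 31% = 118,110 zł
  11,700 zł × 44% = 5,148 zł
  → 126,358 zł

Book-profits minimum tax:
  Adjusted income: 410,700 zł + 93,900 zł + 21,400 zł = 526,000 zł
  Exemption: 90,000 zł − 20% × (526,000 zł − 284,000 zł) = 90,000 zł − 48,400 zł = 41,600 zł
  Base: 526,000 zł − 41,600 zł = 484,400 zł
  484,400 zł × 17% = 82,348 zł

126,358 zł > 82,348 zł, so the standard income tax governs.

126,358 zł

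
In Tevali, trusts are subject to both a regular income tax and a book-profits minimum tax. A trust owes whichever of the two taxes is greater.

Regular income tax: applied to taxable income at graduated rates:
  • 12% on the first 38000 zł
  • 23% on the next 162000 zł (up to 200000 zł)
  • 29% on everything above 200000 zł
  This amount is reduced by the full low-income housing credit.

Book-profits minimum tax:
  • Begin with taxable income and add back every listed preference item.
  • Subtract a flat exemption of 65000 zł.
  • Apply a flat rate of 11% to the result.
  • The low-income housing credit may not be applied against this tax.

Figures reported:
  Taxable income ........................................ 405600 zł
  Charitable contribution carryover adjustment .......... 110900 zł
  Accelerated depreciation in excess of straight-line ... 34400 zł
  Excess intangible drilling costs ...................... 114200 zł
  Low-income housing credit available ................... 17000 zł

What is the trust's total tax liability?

84444 zł

Regular income tax:
  38000 zł × 12% = 4560 zł
  162000 zł × 23% = 37260 zł
  205600 zł × 29% = 59624 zł
  → 101444 zł
  Less low-income housing credit 17000 zł → 84444 zł

Book-profits minimum tax:
  Adjusted income: 405600 zł + 110900 zł + 34400 zł + 114200 zł = 665100 zł
  Less exemption 65000 zł → base 600100 zł
  600100 zł × 11% = 66011 zł

84444 zł > 66011 zł, so the regular income tax governs.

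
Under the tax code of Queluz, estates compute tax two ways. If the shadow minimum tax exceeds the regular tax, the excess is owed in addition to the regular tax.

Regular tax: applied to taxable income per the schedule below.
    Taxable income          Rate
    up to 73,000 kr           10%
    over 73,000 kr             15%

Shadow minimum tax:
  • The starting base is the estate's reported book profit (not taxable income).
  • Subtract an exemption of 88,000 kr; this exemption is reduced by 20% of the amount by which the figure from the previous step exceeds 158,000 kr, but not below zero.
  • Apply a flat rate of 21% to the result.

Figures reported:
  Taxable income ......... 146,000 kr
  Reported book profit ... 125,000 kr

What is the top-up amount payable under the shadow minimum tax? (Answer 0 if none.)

0 kr

Regular tax:
  73,000 kr × 10% = 7,300 kr
  73,000 kr × 15% = 10,950 kr
  → 18,250 kr

Shadow minimum tax:
  Base (reported book profit): 125,000 kr
  Exemption: 125,000 kr ≤ 158,000 kr, so full 88,000 kr applies
  Base: 125,000 kr − 88,000 kr = 37,000 kr
  37,000 kr × 21% = 7,770 kr

7,770 kr ≤ 18,250 kr, so no add-on is due.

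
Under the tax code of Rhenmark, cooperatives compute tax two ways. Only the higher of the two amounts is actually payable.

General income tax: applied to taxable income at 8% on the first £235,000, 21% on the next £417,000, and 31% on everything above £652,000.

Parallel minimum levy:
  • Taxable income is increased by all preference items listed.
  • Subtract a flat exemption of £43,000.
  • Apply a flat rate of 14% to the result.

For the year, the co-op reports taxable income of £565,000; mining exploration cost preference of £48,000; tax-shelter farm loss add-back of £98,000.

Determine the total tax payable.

£93,520

Parallel minimum levy:
  Adjusted income: £565,000 + £48,000 + £98,000 = £711,000
  Less exemption £43,000 → base £668,000
  £668,000 × 14% = £93,520

General income tax:
  £235,000 × 8% = £18,800
  £330,000 × 21% = £69,300
  → £88,100

£93,520 > £88,100, so the parallel minimum levy is the binding amount.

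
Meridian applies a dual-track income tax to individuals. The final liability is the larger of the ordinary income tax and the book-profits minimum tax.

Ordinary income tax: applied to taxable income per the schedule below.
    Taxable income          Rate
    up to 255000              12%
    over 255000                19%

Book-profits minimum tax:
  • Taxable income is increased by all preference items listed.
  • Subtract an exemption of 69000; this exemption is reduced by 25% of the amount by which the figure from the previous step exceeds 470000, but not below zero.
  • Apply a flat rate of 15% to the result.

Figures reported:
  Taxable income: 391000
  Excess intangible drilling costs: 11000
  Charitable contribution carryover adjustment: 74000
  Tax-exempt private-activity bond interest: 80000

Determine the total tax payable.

Book-profits minimum tax:
  Adjusted income: 391000 + 11000 + 74000 + 80000 = 556000
  Exemption: 69000 − 25% × (556000 − 470000) = 69000 − 21500 = 47500
  Base: 556000 − 47500 = 508500
  508500 × 15% = 76275

Ordinary income tax:
  255000 × 12% = 30600
  136000 × 19% = 25840
  → 56440

76275 > 56440, so the book-profits minimum tax is the binding amount.

76275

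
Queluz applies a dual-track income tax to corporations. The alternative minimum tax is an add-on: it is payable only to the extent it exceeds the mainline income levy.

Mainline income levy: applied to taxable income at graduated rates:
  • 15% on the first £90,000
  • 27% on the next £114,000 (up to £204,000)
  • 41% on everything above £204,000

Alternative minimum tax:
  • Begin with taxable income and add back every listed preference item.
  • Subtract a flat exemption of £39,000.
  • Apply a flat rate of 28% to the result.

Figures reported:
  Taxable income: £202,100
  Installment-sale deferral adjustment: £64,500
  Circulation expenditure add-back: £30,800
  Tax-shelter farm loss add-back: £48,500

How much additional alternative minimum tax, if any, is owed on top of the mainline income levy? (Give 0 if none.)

Mainline income levy:
  £90,000 × 15% = £13,500
  £112,100 × 27% = £30,267
  → £43,767

Alternative minimum tax:
  Adjusted income: £202,100 + £64,500 + £30,800 + £48,500 = £345,900
  Less exemption £39,000 → base £306,900
  £306,900 × 28% = £85,932

Excess of alternative minimum tax over mainline income levy: £85,932 − £43,767 = £42,165.

£42,165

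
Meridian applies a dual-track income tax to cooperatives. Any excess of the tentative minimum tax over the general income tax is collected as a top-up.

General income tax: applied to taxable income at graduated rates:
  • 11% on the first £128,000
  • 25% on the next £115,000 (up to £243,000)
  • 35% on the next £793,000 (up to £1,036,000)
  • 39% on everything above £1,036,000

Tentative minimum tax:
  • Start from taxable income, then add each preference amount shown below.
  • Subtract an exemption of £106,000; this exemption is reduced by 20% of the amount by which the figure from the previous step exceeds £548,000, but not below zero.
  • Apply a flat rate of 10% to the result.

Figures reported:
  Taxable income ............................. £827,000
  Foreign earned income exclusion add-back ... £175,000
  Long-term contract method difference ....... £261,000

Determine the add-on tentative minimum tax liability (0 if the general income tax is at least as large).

Tentative minimum tax:
  Adjusted income: £827,000 + £175,000 + £261,000 = £1,263,000
  Exemption: 20% × (£1,263,000 − £548,000) = £143,000 ≥ £106,000, so the exemption is fully phased out
  Base: £1,263,000 − £0 = £1,263,000
  £1,263,000 × 10% = £126,300

General income tax:
  £128,000 × 11% = £14,080
  £115,000 × 25% = £28,750
  £584,000 × 35% = £204,400
  → £247,230

£126,300 ≤ £247,230, so no add-on is due.

£0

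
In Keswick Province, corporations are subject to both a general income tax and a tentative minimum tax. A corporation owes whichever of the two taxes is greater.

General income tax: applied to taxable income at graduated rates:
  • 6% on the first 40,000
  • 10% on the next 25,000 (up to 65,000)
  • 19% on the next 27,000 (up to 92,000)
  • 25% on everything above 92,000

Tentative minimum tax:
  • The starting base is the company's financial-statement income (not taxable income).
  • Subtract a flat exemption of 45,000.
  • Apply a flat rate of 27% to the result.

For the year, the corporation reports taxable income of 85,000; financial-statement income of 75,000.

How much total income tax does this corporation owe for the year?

General income tax:
  40,000 × 6% = 2,400
  25,000 × 10% = 2,500
  20,000 × 19% = 3,800
  → 8,700

Tentative minimum tax:
  Base (financial-statement income): 75,000
  Less exemption 45,000 → base 30,000
  30,000 × 27% = 8,100

8,700 > 8,100, so the general income tax governs.

8,700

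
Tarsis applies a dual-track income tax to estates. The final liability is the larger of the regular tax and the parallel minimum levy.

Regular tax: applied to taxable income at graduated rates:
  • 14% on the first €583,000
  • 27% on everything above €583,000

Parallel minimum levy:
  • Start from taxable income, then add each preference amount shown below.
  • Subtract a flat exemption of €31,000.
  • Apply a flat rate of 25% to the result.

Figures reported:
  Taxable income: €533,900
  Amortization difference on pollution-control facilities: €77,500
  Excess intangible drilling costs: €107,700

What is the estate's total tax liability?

€172,025

Regular tax:
  €533,900 × 14% = €74,746

Parallel minimum levy:
  Adjusted income: €533,900 + €77,500 + €107,700 = €719,100
  Less exemption €31,000 → base €688,100
  €688,100 × 25% = €172,025

€172,025 > €74,746, so the parallel minimum levy is the binding amount.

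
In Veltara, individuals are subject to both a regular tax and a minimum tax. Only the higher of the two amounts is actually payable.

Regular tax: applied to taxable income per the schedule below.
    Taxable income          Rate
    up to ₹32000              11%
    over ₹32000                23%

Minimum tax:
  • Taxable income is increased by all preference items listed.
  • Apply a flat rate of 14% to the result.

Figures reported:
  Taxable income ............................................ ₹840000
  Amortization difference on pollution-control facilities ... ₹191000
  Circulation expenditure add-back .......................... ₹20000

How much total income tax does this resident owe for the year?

₹189360

Regular tax:
  ₹32000 × 11% = ₹3520
  ₹808000 × 23% = ₹185840
  → ₹189360

Minimum tax:
  Adjusted income: ₹840000 + ₹191000 + ₹20000 = ₹1051000
  ₹1051000 × 14% = ₹147140

₹189360 > ₹147140, so the regular tax governs.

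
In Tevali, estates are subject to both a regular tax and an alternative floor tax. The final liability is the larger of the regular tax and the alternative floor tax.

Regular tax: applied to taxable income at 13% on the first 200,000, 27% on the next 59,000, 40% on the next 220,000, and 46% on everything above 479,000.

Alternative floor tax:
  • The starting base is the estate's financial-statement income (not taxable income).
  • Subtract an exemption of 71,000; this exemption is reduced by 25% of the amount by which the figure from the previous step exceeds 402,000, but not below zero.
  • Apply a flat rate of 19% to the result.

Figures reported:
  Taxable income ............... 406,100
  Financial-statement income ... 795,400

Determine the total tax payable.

151,126

Regular tax:
  200,000 × 13% = 26,000
  59,000 × 27% = 15,930
  147,100 × 40% = 58,840
  → 100,770

Alternative floor tax:
  Base (financial-statement income): 795,400
  Exemption: 25% × (795,400 − 402,000) = 98,350 ≥ 71,000, so the exemption is fully phased out
  Base: 795,400 − 0 = 795,400
  795,400 × 19% = 151,126

151,126 > 100,770, so the alternative floor tax is the binding amount.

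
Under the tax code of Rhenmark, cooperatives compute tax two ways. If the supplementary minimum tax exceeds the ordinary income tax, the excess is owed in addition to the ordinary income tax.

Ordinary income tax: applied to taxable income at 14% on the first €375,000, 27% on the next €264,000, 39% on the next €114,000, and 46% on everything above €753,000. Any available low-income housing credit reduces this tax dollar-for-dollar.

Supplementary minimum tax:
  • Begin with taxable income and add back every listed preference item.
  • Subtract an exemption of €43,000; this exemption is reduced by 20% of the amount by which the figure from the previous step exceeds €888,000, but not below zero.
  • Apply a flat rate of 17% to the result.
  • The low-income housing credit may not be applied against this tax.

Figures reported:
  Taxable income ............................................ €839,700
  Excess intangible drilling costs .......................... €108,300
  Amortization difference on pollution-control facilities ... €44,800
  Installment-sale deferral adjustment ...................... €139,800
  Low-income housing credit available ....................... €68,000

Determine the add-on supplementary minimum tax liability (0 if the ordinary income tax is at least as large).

€52,420

Supplementary minimum tax:
  Adjusted income: €839,700 + €108,300 + €44,800 + €139,800 = €1,132,600
  Exemption: 20% × (€1,132,600 − €888,000) = €48,920 ≥ €43,000, so the exemption is fully phased out
  Base: €1,132,600 − €0 = €1,132,600
  €1,132,600 × 17% = €192,542

Ordinary income tax:
  €375,000 × 14% = €52,500
  €264,000 × 27% = €71,280
  €114,000 × 39% = €44,460
  €86,700 × 46% = €39,882
  → €208,122
  Less low-income housing credit €68,000 → €140,122

Excess of supplementary minimum tax over ordinary income tax: €192,542 − €140,122 = €52,420.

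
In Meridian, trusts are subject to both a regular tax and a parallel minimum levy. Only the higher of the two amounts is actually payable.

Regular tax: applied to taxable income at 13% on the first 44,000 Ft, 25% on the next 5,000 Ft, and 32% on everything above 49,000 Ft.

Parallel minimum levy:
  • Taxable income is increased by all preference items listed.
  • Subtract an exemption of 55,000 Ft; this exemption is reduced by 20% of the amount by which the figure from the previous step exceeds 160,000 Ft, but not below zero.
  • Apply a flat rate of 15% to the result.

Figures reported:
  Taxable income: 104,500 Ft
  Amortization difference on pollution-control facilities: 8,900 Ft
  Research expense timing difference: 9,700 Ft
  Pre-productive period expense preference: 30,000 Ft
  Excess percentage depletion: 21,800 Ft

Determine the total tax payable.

Regular tax:
  44,000 Ft × 13% = 5,720 Ft
  5,000 Ft × 25% = 1,250 Ft
  55,500 Ft × 32% = 17,760 Ft
  → 24,730 Ft

Parallel minimum levy:
  Adjusted income: 104,500 Ft + 8,900 Ft + 9,700 Ft + 30,000 Ft + 21,800 Ft = 174,900 Ft
  Exemption: 55,000 Ft − 20% × (174,900 Ft − 160,000 Ft) = 55,000 Ft − 2,980 Ft = 52,020 Ft
  Base: 174,900 Ft − 52,020 Ft = 122,880 Ft
  122,880 Ft × 15% = 18,432 Ft

24,730 Ft > 18,432 Ft, so the regular tax governs.

24,730 Ft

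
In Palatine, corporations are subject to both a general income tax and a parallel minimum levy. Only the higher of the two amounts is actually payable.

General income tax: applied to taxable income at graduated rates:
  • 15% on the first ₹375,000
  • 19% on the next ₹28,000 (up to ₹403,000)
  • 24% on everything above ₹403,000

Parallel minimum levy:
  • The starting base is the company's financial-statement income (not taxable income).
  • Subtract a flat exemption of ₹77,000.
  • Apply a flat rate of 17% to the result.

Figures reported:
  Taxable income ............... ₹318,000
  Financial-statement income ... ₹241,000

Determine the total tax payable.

₹47,700

Parallel minimum levy:
  Base (financial-statement income): ₹241,000
  Less exemption ₹77,000 → base ₹164,000
  ₹164,000 × 17% = ₹27,880

General income tax:
  ₹318,000 × 15% = ₹47,700

₹47,700 > ₹27,880, so the general income tax governs.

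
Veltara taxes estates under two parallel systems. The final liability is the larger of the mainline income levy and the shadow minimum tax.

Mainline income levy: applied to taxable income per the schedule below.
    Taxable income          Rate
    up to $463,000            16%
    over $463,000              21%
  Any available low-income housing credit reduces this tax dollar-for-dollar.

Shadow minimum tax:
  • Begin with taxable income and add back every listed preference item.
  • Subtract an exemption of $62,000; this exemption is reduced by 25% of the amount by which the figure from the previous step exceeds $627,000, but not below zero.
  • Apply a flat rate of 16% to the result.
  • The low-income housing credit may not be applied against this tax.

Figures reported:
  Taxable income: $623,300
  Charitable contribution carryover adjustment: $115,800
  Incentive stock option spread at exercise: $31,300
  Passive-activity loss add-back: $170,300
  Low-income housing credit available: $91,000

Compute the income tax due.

$150,512

Shadow minimum tax:
  Adjusted income: $623,300 + $115,800 + $31,300 + $170,300 = $940,700
  Exemption: 25% × ($940,700 − $627,000) = $78,425 ≥ $62,000, so the exemption is fully phased out
  Base: $940,700 − $0 = $940,700
  $940,700 × 16% = $150,512

Mainline income levy:
  $463,000 × 16% = $74,080
  $160,300 × 21% = $33,663
  → $107,743
  Less low-income housing credit $91,000 → $16,743

$150,512 > $16,743, so the shadow minimum tax is the binding amount.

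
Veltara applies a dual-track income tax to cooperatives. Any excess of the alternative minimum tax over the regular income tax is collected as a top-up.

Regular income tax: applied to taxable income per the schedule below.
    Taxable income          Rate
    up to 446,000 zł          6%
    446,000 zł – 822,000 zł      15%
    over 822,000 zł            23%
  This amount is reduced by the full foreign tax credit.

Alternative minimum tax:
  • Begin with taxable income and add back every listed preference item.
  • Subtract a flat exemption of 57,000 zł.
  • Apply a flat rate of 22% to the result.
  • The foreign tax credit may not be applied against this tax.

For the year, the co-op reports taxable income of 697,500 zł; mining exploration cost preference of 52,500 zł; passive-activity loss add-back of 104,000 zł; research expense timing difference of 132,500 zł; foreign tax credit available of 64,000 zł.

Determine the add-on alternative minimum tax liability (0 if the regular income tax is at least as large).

204,005 zł

Alternative minimum tax:
  Adjusted income: 697,500 zł + 52,500 zł + 104,000 zł + 132,500 zł = 986,500 zł
  Less exemption 57,000 zł → base 929,500 zł
  929,500 zł × 22% = 204,490 zł

Regular income tax:
  446,000 zł × 6% = 26,760 zł
  251,500 zł × 15% = 37,725 zł
  → 64,485 zł
  Less foreign tax credit 64,000 zł → 485 zł

Excess of alternative minimum tax over regular income tax: 204,490 zł − 485 zł = 204,005 zł.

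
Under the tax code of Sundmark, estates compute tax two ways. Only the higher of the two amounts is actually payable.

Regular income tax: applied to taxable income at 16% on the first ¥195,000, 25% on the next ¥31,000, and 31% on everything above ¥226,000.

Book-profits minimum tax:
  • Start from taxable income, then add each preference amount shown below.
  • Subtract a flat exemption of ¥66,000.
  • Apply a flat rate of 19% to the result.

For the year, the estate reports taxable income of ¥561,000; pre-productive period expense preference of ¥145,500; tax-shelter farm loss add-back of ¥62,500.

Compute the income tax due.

Regular income tax:
  ¥195,000 × 16% = ¥31,200
  ¥31,000 × 25% = ¥7,750
  ¥335,000 × 31% = ¥103,850
  → ¥142,800

Book-profits minimum tax:
  Adjusted income: ¥561,000 + ¥145,500 + ¥62,500 = ¥769,000
  Less exemption ¥66,000 → base ¥703,000
  ¥703,000 × 19% = ¥133,570

¥142,800 > ¥133,570, so the regular income tax governs.

¥142,800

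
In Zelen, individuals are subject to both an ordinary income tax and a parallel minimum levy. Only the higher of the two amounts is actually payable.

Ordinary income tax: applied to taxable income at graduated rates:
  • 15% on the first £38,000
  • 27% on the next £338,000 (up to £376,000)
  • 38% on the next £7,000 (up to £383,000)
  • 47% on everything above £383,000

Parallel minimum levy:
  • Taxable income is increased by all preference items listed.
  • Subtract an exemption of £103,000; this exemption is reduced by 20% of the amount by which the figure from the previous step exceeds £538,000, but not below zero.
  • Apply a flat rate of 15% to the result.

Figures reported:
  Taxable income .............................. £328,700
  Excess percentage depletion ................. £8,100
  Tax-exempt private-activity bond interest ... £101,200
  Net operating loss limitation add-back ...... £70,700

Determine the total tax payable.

£84,189

Parallel minimum levy:
  Adjusted income: £328,700 + £8,100 + £101,200 + £70,700 = £508,700
  Exemption: £508,700 ≤ £538,000, so full £103,000 applies
  Base: £508,700 − £103,000 = £405,700
  £405,700 × 15% = £60,855

Ordinary income tax:
  £38,000 × 15% = £5,700
  £290,700 × 27% = £78,489
  → £84,189

£84,189 > £60,855, so the ordinary income tax governs.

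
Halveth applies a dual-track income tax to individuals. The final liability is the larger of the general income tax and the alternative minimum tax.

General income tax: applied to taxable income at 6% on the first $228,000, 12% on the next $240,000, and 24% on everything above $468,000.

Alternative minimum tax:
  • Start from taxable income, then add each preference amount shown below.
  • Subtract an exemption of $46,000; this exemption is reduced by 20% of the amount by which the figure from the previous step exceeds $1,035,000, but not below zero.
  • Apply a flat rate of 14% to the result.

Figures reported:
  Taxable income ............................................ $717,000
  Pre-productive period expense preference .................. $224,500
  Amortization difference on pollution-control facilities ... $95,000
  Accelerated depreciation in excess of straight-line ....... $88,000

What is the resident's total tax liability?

$153,496

General income tax:
  $228,000 × 6% = $13,680
  $240,000 × 12% = $28,800
  $249,000 × 24% = $59,760
  → $102,240

Alternative minimum tax:
  Adjusted income: $717,000 + $224,500 + $95,000 + $88,000 = $1,124,500
  Exemption: $46,000 − 20% × ($1,124,500 − $1,035,000) = $46,000 − $17,900 = $28,100
  Base: $1,124,500 − $28,100 = $1,096,400
  $1,096,400 × 14% = $153,496

$153,496 > $102,240, so the alternative minimum tax is the binding amount.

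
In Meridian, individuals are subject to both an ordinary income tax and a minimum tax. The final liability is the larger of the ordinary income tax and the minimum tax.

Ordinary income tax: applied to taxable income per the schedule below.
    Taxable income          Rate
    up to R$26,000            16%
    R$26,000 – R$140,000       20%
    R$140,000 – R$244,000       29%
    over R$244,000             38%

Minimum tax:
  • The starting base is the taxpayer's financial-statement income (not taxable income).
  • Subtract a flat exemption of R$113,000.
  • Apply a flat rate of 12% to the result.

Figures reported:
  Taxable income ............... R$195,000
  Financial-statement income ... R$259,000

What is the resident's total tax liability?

Ordinary income tax:
  R$26,000 × 16% = R$4,160
  R$114,000 × 20% = R$22,800
  R$55,000 × 29% = R$15,950
  → R$42,910

Minimum tax:
  Base (financial-statement income): R$259,000
  Less exemption R$113,000 → base R$146,000
  R$146,000 × 12% = R$17,520

R$42,910 > R$17,520, so the ordinary income tax governs.

R$42,910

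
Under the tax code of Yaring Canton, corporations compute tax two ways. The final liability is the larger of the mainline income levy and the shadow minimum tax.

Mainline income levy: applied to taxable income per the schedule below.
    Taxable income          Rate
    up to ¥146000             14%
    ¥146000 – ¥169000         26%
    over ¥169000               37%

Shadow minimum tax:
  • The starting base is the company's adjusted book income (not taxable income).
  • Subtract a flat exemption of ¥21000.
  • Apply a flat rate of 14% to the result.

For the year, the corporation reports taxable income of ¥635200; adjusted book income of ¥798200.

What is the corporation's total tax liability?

Shadow minimum tax:
  Base (adjusted book income): ¥798200
  Less exemption ¥21000 → base ¥777200
  ¥777200 × 14% = ¥108808

Mainline income levy:
  ¥146000 × 14% = ¥20440
  ¥23000 × 26% = ¥5980
  ¥466200 × 37% = ¥172494
  → ¥198914

¥198914 > ¥108808, so the mainline income levy governs.

¥198914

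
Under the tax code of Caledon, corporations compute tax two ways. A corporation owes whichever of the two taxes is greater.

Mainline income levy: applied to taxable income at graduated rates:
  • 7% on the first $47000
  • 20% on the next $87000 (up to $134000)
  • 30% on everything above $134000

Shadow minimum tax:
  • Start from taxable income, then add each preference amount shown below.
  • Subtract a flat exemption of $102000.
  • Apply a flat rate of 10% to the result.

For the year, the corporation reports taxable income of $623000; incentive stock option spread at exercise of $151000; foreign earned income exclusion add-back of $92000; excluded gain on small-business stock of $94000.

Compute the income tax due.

$167390

Shadow minimum tax:
  Adjusted income: $623000 + $151000 + $92000 + $94000 = $960000
  Less exemption $102000 → base $858000
  $858000 × 10% = $85800

Mainline income levy:
  $47000 × 7% = $3290
  $87000 × 20% = $17400
  $489000 × 30% = $146700
  → $167390

$167390 > $85800, so the mainline income levy governs.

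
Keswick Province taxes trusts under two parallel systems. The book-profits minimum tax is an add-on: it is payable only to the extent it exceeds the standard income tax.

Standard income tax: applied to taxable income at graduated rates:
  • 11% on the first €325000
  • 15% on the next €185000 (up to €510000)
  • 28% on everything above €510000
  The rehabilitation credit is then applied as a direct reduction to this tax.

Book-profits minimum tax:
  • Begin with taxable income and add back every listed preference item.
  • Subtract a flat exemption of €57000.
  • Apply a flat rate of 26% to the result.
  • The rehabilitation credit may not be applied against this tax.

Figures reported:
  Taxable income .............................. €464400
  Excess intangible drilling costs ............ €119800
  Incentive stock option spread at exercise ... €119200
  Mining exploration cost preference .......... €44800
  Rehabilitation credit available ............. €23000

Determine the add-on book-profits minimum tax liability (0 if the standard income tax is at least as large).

€146052

Book-profits minimum tax:
  Adjusted income: €464400 + €119800 + €119200 + €44800 = €748200
  Less exemption €57000 → base €691200
  €691200 × 26% = €179712

Standard income tax:
  €325000 × 11% = €35750
  €139400 × 15% = €20910
  → €56660
  Less rehabilitation credit €23000 → €33660

Excess of book-profits minimum tax over standard income tax: €179712 − €33660 = €146052.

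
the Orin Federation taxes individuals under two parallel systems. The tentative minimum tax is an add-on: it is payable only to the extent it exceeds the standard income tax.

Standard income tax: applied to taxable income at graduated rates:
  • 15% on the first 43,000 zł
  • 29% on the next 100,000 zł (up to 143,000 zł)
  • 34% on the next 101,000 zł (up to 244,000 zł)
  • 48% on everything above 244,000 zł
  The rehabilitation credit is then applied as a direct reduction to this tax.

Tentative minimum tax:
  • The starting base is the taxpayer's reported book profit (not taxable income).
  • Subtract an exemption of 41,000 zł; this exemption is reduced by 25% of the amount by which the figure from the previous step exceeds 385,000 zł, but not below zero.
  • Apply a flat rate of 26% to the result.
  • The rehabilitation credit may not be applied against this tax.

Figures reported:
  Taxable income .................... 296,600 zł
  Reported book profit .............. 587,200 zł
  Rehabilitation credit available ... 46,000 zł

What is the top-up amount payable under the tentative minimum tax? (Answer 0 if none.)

Tentative minimum tax:
  Base (reported book profit): 587,200 zł
  Exemption: 25% × (587,200 zł − 385,000 zł) = 50,550 zł ≥ 41,000 zł, so the exemption is fully phased out
  Base: 587,200 zł − 0 zł = 587,200 zł
  587,200 zł × 26% = 152,672 zł

Standard income tax:
  43,000 zł × 15% = 6,450 zł
  100,000 zł × 29% = 29,000 zł
  101,000 zł × 34% = 34,340 zł
  52,600 zł × 48% = 25,248 zł
  → 95,038 zł
  Less rehabilitation credit 46,000 zł → 49,038 zł

Excess of tentative minimum tax over standard income tax: 152,672 zł − 49,038 zł = 103,634 zł.

103,634 zł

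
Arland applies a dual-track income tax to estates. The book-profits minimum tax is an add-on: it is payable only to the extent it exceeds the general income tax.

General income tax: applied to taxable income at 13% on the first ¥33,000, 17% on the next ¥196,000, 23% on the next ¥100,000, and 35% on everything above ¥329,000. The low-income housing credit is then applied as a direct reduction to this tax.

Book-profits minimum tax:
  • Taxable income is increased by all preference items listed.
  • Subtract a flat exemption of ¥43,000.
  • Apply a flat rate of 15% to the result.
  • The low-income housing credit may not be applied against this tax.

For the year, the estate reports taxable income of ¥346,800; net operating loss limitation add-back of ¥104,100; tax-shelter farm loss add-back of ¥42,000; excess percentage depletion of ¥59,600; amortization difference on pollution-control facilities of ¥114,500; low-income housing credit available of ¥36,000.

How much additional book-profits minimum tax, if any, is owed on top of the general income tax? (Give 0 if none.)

¥62,760

Book-profits minimum tax:
  Adjusted income: ¥346,800 + ¥104,100 + ¥42,000 + ¥59,600 + ¥114,500 = ¥667,000
  Less exemption ¥43,000 → base ¥624,000
  ¥624,000 × 15% = ¥93,600

General income tax:
  ¥33,000 × 13% = ¥4,290
  ¥196,000 × 17% = ¥33,320
  ¥100,000 × 23% = ¥23,000
  ¥17,800 × 35% = ¥6,230
  → ¥66,840
  Less low-income housing credit ¥36,000 → ¥30,840

Excess of book-profits minimum tax over general income tax: ¥93,600 − ¥30,840 = ¥62,760.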